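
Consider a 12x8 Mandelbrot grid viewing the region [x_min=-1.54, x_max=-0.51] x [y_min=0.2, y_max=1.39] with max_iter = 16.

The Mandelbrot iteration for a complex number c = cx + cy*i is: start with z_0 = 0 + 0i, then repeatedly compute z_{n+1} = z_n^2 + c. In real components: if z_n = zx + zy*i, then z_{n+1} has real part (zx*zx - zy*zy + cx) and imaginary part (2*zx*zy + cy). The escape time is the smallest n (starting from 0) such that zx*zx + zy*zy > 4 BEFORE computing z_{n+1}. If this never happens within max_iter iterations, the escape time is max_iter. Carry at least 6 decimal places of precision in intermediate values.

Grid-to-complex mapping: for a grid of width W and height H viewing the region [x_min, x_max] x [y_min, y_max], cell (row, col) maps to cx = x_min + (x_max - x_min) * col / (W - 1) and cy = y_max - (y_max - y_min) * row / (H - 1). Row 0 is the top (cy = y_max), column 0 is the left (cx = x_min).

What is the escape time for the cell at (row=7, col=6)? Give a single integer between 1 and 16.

z_0 = 0 + 0i, c = -0.9782 + 0.2000i
Iter 1: z = -0.9782 + 0.2000i, |z|^2 = 0.9968
Iter 2: z = -0.0613 + -0.1913i, |z|^2 = 0.0403
Iter 3: z = -1.0110 + 0.2235i, |z|^2 = 1.0721
Iter 4: z = -0.0060 + -0.2519i, |z|^2 = 0.0635
Iter 5: z = -1.0416 + 0.2030i, |z|^2 = 1.1261
Iter 6: z = 0.0655 + -0.2229i, |z|^2 = 0.0540
Iter 7: z = -1.0236 + 0.1708i, |z|^2 = 1.0769
Iter 8: z = 0.0404 + -0.1497i, |z|^2 = 0.0240
Iter 9: z = -0.9990 + 0.1879i, |z|^2 = 1.0332
Iter 10: z = -0.0156 + -0.1754i, |z|^2 = 0.0310
Iter 11: z = -1.0087 + 0.2055i, |z|^2 = 1.0597
Iter 12: z = -0.0029 + -0.2145i, |z|^2 = 0.0460
Iter 13: z = -1.0242 + 0.2012i, |z|^2 = 1.0895
Iter 14: z = 0.0303 + -0.2122i, |z|^2 = 0.0460
Iter 15: z = -1.0223 + 0.1871i, |z|^2 = 1.0801

Answer: 16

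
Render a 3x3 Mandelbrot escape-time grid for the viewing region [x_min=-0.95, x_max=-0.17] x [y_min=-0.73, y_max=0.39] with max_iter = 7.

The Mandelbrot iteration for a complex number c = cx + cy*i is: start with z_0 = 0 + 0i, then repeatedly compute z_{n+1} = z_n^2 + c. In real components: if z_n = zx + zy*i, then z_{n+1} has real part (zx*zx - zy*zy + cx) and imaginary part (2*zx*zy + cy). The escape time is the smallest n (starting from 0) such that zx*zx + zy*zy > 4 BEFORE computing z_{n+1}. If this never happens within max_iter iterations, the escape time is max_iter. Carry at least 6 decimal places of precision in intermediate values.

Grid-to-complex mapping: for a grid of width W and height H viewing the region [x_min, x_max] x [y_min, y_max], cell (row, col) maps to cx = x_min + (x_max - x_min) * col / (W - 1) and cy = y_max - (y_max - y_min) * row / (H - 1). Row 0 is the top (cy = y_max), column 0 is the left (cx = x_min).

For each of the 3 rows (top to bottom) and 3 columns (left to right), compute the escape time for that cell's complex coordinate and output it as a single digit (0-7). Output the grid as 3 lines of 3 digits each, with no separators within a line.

(row=0, col=0): c = -0.9500 + 0.3900i → escape time 7
(row=0, col=1): c = -0.5600 + 0.3900i → escape time 7
(row=0, col=2): c = -0.1700 + 0.3900i → escape time 7
(row=1, col=0): c = -0.9500 + -0.1700i → escape time 7
(row=1, col=1): c = -0.5600 + -0.1700i → escape time 7
(row=1, col=2): c = -0.1700 + -0.1700i → escape time 7
(row=2, col=0): c = -0.9500 + -0.7300i → escape time 4
(row=2, col=1): c = -0.5600 + -0.7300i → escape time 6
(row=2, col=2): c = -0.1700 + -0.7300i → escape time 7

Answer: 777
777
467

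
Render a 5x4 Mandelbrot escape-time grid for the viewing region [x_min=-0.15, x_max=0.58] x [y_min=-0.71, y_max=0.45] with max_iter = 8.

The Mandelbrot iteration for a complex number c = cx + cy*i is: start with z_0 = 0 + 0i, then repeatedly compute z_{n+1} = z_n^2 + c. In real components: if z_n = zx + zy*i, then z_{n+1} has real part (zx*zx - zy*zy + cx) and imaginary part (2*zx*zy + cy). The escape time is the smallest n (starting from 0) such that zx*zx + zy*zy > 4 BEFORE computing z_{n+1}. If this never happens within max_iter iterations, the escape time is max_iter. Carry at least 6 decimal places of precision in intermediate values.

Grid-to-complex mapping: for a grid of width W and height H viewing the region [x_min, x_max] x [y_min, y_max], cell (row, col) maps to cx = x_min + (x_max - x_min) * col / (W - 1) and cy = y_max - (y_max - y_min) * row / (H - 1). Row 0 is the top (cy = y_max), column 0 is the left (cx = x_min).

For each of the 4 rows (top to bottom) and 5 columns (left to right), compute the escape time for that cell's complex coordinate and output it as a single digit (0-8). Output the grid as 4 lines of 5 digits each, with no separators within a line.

Answer: 88884
88874
88884
88653

Derivation:
(row=0, col=0): c = -0.1500 + 0.4500i → escape time 8
(row=0, col=1): c = 0.0325 + 0.4500i → escape time 8
(row=0, col=2): c = 0.2150 + 0.4500i → escape time 8
(row=0, col=3): c = 0.3975 + 0.4500i → escape time 8
(row=0, col=4): c = 0.5800 + 0.4500i → escape time 4
(row=1, col=0): c = -0.1500 + 0.0633i → escape time 8
(row=1, col=1): c = 0.0325 + 0.0633i → escape time 8
(row=1, col=2): c = 0.2150 + 0.0633i → escape time 8
(row=1, col=3): c = 0.3975 + 0.0633i → escape time 7
(row=1, col=4): c = 0.5800 + 0.0633i → escape time 4
(row=2, col=0): c = -0.1500 + -0.3233i → escape time 8
(row=2, col=1): c = 0.0325 + -0.3233i → escape time 8
(row=2, col=2): c = 0.2150 + -0.3233i → escape time 8
(row=2, col=3): c = 0.3975 + -0.3233i → escape time 8
(row=2, col=4): c = 0.5800 + -0.3233i → escape time 4
(row=3, col=0): c = -0.1500 + -0.7100i → escape time 8
(row=3, col=1): c = 0.0325 + -0.7100i → escape time 8
(row=3, col=2): c = 0.2150 + -0.7100i → escape time 6
(row=3, col=3): c = 0.3975 + -0.7100i → escape time 5
(row=3, col=4): c = 0.5800 + -0.7100i → escape time 3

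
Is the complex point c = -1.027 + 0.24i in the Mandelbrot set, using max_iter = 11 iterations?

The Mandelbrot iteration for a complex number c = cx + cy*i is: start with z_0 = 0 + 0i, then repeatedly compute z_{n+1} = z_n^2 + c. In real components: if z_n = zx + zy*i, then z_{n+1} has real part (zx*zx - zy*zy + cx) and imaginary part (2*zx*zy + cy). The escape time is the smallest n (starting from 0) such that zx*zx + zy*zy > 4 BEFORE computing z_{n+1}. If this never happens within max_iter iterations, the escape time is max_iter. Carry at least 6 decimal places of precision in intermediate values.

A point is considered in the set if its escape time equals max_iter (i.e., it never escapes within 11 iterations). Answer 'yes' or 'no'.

z_0 = 0 + 0i, c = -1.0270 + 0.2400i
Iter 1: z = -1.0270 + 0.2400i, |z|^2 = 1.1123
Iter 2: z = -0.0299 + -0.2530i, |z|^2 = 0.0649
Iter 3: z = -1.0901 + 0.2551i, |z|^2 = 1.2534
Iter 4: z = 0.0962 + -0.3162i, |z|^2 = 0.1092
Iter 5: z = -1.1177 + 0.1791i, |z|^2 = 1.2814
Iter 6: z = 0.1902 + -0.1605i, |z|^2 = 0.0619
Iter 7: z = -1.0166 + 0.1790i, |z|^2 = 1.0654
Iter 8: z = -0.0256 + -0.1238i, |z|^2 = 0.0160
Iter 9: z = -1.0417 + 0.2463i, |z|^2 = 1.1458
Iter 10: z = -0.0026 + -0.2732i, |z|^2 = 0.0747
Did not escape in 11 iterations → in set

Answer: yes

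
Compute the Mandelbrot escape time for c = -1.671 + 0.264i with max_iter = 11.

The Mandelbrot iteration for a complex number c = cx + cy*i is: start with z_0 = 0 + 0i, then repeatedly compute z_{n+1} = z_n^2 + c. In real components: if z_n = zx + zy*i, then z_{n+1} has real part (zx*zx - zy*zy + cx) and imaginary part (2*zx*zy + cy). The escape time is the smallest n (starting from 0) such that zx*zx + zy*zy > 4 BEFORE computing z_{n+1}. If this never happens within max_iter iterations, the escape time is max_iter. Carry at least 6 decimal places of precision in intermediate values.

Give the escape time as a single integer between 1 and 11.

Answer: 4

Derivation:
z_0 = 0 + 0i, c = -1.6710 + 0.2640i
Iter 1: z = -1.6710 + 0.2640i, |z|^2 = 2.8619
Iter 2: z = 1.0515 + -0.6183i, |z|^2 = 1.4880
Iter 3: z = -0.9475 + -1.0363i, |z|^2 = 1.9718
Iter 4: z = -1.8471 + 2.2279i, |z|^2 = 8.3754
Escaped at iteration 4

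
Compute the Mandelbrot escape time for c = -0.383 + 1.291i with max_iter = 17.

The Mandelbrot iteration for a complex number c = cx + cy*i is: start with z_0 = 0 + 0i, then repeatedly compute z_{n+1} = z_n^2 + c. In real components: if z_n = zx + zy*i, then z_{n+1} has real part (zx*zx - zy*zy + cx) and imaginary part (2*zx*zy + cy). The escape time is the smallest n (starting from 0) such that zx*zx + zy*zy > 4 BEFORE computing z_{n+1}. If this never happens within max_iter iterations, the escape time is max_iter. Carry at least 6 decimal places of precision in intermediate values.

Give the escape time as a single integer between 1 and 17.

Answer: 3

Derivation:
z_0 = 0 + 0i, c = -0.3830 + 1.2910i
Iter 1: z = -0.3830 + 1.2910i, |z|^2 = 1.8134
Iter 2: z = -1.9030 + 0.3021i, |z|^2 = 3.7126
Iter 3: z = 3.1471 + 0.1412i, |z|^2 = 9.9243
Escaped at iteration 3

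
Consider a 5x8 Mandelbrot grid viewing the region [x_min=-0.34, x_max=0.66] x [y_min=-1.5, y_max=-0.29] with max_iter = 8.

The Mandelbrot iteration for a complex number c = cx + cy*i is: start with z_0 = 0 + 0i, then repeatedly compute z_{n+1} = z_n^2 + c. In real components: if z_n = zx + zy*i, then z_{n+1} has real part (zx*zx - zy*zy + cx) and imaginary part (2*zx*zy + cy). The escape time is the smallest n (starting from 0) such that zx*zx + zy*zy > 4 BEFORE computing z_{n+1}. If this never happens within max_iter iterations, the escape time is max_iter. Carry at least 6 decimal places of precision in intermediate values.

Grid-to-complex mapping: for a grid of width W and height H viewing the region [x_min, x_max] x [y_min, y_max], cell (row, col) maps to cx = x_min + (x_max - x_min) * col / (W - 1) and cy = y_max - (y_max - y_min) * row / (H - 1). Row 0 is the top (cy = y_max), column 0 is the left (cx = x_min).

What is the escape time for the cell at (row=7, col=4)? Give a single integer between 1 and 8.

z_0 = 0 + 0i, c = 0.6600 + -1.5000i
Iter 1: z = 0.6600 + -1.5000i, |z|^2 = 2.6856
Iter 2: z = -1.1544 + -3.4800i, |z|^2 = 13.4430
Escaped at iteration 2

Answer: 2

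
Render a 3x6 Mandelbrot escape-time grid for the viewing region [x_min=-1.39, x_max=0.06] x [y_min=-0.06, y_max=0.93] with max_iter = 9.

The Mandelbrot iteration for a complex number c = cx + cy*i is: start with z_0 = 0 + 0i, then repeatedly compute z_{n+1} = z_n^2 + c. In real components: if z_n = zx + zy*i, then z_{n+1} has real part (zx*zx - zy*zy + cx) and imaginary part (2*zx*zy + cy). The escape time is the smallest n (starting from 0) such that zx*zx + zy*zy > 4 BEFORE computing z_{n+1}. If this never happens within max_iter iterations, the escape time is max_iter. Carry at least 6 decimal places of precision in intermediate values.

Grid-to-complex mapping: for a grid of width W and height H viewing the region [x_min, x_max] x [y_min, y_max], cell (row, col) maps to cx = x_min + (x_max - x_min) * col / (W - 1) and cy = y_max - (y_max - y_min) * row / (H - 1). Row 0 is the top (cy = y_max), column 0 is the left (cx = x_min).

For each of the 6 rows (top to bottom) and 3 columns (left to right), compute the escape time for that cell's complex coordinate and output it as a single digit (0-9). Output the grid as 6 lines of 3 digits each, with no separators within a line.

(row=0, col=0): c = -1.3900 + 0.9300i → escape time 3
(row=0, col=1): c = -0.6650 + 0.9300i → escape time 4
(row=0, col=2): c = 0.0600 + 0.9300i → escape time 5
(row=1, col=0): c = -1.3900 + 0.7320i → escape time 3
(row=1, col=1): c = -0.6650 + 0.7320i → escape time 5
(row=1, col=2): c = 0.0600 + 0.7320i → escape time 8
(row=2, col=0): c = -1.3900 + 0.5340i → escape time 3
(row=2, col=1): c = -0.6650 + 0.5340i → escape time 8
(row=2, col=2): c = 0.0600 + 0.5340i → escape time 9
(row=3, col=0): c = -1.3900 + 0.3360i → escape time 5
(row=3, col=1): c = -0.6650 + 0.3360i → escape time 9
(row=3, col=2): c = 0.0600 + 0.3360i → escape time 9
(row=4, col=0): c = -1.3900 + 0.1380i → escape time 9
(row=4, col=1): c = -0.6650 + 0.1380i → escape time 9
(row=4, col=2): c = 0.0600 + 0.1380i → escape time 9
(row=5, col=0): c = -1.3900 + -0.0600i → escape time 9
(row=5, col=1): c = -0.6650 + -0.0600i → escape time 9
(row=5, col=2): c = 0.0600 + -0.0600i → escape time 9

Answer: 345
358
389
599
999
999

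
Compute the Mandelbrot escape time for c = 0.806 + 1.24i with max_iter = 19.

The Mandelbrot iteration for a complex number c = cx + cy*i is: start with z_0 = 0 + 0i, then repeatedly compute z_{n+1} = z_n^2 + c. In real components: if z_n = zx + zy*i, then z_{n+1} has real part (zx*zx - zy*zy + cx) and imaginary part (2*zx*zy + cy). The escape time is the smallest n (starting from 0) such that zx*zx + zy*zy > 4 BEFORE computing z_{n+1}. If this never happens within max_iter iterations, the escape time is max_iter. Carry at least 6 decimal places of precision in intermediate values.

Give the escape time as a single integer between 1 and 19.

Answer: 2

Derivation:
z_0 = 0 + 0i, c = 0.8060 + 1.2400i
Iter 1: z = 0.8060 + 1.2400i, |z|^2 = 2.1872
Iter 2: z = -0.0820 + 3.2389i, |z|^2 = 10.4971
Escaped at iteration 2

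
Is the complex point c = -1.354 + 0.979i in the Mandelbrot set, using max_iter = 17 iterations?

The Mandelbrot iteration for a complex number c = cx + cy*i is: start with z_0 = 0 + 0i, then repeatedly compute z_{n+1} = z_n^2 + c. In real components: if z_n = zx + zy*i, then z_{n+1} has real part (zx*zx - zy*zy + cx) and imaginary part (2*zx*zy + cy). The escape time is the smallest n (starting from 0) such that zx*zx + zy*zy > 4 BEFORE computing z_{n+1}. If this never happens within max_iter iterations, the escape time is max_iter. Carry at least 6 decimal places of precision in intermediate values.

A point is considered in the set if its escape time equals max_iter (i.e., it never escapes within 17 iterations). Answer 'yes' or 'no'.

z_0 = 0 + 0i, c = -1.3540 + 0.9790i
Iter 1: z = -1.3540 + 0.9790i, |z|^2 = 2.7918
Iter 2: z = -0.4791 + -1.6721i, |z|^2 = 3.0256
Iter 3: z = -3.9205 + 2.5813i, |z|^2 = 22.0333
Escaped at iteration 3

Answer: no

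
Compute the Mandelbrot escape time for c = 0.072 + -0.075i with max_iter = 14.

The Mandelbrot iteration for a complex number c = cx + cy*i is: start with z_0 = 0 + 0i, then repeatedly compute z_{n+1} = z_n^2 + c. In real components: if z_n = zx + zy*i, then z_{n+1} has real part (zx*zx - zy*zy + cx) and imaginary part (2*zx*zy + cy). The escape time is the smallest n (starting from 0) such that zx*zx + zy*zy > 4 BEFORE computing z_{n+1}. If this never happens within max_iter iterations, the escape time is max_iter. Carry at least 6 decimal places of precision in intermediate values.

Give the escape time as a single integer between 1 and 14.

z_0 = 0 + 0i, c = 0.0720 + -0.0750i
Iter 1: z = 0.0720 + -0.0750i, |z|^2 = 0.0108
Iter 2: z = 0.0716 + -0.0858i, |z|^2 = 0.0125
Iter 3: z = 0.0698 + -0.0873i, |z|^2 = 0.0125
Iter 4: z = 0.0692 + -0.0872i, |z|^2 = 0.0124
Iter 5: z = 0.0692 + -0.0871i, |z|^2 = 0.0124
Iter 6: z = 0.0692 + -0.0871i, |z|^2 = 0.0124
Iter 7: z = 0.0692 + -0.0870i, |z|^2 = 0.0124
Iter 8: z = 0.0692 + -0.0870i, |z|^2 = 0.0124
Iter 9: z = 0.0692 + -0.0870i, |z|^2 = 0.0124
Iter 10: z = 0.0692 + -0.0870i, |z|^2 = 0.0124
Iter 11: z = 0.0692 + -0.0870i, |z|^2 = 0.0124
Iter 12: z = 0.0692 + -0.0870i, |z|^2 = 0.0124
Iter 13: z = 0.0692 + -0.0870i, |z|^2 = 0.0124

Answer: 14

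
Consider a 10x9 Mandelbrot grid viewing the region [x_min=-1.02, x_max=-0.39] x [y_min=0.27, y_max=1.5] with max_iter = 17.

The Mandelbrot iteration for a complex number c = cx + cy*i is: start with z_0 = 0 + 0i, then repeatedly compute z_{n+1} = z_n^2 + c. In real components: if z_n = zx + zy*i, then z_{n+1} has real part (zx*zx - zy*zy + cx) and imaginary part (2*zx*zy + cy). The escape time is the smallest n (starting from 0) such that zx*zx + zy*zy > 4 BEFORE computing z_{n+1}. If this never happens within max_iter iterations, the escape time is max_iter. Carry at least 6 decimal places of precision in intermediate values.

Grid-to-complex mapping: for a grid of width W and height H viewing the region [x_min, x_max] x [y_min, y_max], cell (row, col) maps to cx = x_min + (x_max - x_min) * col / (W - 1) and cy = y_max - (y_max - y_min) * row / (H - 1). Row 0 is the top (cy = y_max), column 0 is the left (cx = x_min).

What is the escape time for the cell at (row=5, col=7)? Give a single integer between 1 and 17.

Answer: 6

Derivation:
z_0 = 0 + 0i, c = -0.5300 + 0.7312i
Iter 1: z = -0.5300 + 0.7312i, |z|^2 = 0.8156
Iter 2: z = -0.7838 + -0.0439i, |z|^2 = 0.6163
Iter 3: z = 0.0825 + 0.8000i, |z|^2 = 0.6468
Iter 4: z = -1.1632 + 0.8632i, |z|^2 = 2.0982
Iter 5: z = 0.0781 + -1.2770i, |z|^2 = 1.6367
Iter 6: z = -2.1545 + 0.5319i, |z|^2 = 4.9249
Escaped at iteration 6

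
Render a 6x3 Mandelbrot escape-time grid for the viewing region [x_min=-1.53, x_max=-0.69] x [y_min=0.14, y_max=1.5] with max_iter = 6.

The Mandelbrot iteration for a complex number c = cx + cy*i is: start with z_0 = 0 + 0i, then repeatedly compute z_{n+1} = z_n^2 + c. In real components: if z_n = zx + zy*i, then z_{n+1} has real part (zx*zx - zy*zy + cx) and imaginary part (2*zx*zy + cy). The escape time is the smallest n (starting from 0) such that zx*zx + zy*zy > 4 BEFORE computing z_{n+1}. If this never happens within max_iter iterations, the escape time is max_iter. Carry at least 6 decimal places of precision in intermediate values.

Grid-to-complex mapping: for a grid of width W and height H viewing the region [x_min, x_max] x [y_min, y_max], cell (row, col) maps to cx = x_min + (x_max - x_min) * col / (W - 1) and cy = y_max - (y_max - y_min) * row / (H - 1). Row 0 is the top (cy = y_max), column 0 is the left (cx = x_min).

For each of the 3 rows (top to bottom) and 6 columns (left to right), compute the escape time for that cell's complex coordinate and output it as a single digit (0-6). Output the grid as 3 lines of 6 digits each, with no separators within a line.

Answer: 112222
333344
666666

Derivation:
(row=0, col=0): c = -1.5300 + 1.5000i → escape time 1
(row=0, col=1): c = -1.3620 + 1.5000i → escape time 1
(row=0, col=2): c = -1.1940 + 1.5000i → escape time 2
(row=0, col=3): c = -1.0260 + 1.5000i → escape time 2
(row=0, col=4): c = -0.8580 + 1.5000i → escape time 2
(row=0, col=5): c = -0.6900 + 1.5000i → escape time 2
(row=1, col=0): c = -1.5300 + 0.8200i → escape time 3
(row=1, col=1): c = -1.3620 + 0.8200i → escape time 3
(row=1, col=2): c = -1.1940 + 0.8200i → escape time 3
(row=1, col=3): c = -1.0260 + 0.8200i → escape time 3
(row=1, col=4): c = -0.8580 + 0.8200i → escape time 4
(row=1, col=5): c = -0.6900 + 0.8200i → escape time 4
(row=2, col=0): c = -1.5300 + 0.1400i → escape time 6
(row=2, col=1): c = -1.3620 + 0.1400i → escape time 6
(row=2, col=2): c = -1.1940 + 0.1400i → escape time 6
(row=2, col=3): c = -1.0260 + 0.1400i → escape time 6
(row=2, col=4): c = -0.8580 + 0.1400i → escape time 6
(row=2, col=5): c = -0.6900 + 0.1400i → escape time 6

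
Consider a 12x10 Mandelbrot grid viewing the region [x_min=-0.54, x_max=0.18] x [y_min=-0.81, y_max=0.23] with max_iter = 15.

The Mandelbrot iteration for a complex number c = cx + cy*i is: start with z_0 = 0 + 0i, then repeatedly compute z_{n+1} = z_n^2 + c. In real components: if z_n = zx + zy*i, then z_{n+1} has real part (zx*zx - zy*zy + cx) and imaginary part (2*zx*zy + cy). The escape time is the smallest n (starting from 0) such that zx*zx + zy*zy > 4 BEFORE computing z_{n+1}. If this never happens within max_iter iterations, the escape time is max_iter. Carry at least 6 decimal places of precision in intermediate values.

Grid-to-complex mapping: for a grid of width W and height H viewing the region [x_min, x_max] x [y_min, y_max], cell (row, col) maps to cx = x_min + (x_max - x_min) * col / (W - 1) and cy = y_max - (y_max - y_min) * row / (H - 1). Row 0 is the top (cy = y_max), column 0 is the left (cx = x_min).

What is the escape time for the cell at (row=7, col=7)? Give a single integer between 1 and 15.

Answer: 15

Derivation:
z_0 = 0 + 0i, c = -0.0818 + -0.5789i
Iter 1: z = -0.0818 + -0.5789i, |z|^2 = 0.3418
Iter 2: z = -0.4102 + -0.4842i, |z|^2 = 0.4027
Iter 3: z = -0.1479 + -0.1816i, |z|^2 = 0.0549
Iter 4: z = -0.0929 + -0.5251i, |z|^2 = 0.2844
Iter 5: z = -0.3490 + -0.4813i, |z|^2 = 0.3534
Iter 6: z = -0.1917 + -0.2430i, |z|^2 = 0.0958
Iter 7: z = -0.1041 + -0.4857i, |z|^2 = 0.2468
Iter 8: z = -0.3069 + -0.4777i, |z|^2 = 0.3224
Iter 9: z = -0.2159 + -0.2856i, |z|^2 = 0.1282
Iter 10: z = -0.1168 + -0.4556i, |z|^2 = 0.2212
Iter 11: z = -0.2757 + -0.4725i, |z|^2 = 0.2992
Iter 12: z = -0.2290 + -0.3184i, |z|^2 = 0.1538
Iter 13: z = -0.1307 + -0.4331i, |z|^2 = 0.2046
Iter 14: z = -0.2523 + -0.4657i, |z|^2 = 0.2805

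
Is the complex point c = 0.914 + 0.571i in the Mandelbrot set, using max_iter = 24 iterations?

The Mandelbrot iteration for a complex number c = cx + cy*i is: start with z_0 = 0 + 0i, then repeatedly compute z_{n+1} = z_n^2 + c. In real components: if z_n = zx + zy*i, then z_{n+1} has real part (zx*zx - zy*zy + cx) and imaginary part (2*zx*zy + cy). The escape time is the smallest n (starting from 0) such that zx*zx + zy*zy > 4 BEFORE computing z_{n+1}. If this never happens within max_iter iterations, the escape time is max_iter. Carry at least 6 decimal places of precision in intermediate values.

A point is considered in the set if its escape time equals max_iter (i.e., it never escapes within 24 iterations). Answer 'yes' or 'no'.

z_0 = 0 + 0i, c = 0.9140 + 0.5710i
Iter 1: z = 0.9140 + 0.5710i, |z|^2 = 1.1614
Iter 2: z = 1.4234 + 1.6148i, |z|^2 = 4.6335
Escaped at iteration 2

Answer: no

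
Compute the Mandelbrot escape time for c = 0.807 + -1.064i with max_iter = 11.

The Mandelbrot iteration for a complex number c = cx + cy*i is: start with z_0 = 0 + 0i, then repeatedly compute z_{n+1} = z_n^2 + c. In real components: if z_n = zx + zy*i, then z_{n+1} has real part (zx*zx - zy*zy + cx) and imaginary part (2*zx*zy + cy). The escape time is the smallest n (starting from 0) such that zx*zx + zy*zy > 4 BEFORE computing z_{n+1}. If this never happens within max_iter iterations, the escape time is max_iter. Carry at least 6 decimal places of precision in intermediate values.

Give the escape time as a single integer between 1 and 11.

Answer: 2

Derivation:
z_0 = 0 + 0i, c = 0.8070 + -1.0640i
Iter 1: z = 0.8070 + -1.0640i, |z|^2 = 1.7833
Iter 2: z = 0.3262 + -2.7813i, |z|^2 = 7.8420
Escaped at iteration 2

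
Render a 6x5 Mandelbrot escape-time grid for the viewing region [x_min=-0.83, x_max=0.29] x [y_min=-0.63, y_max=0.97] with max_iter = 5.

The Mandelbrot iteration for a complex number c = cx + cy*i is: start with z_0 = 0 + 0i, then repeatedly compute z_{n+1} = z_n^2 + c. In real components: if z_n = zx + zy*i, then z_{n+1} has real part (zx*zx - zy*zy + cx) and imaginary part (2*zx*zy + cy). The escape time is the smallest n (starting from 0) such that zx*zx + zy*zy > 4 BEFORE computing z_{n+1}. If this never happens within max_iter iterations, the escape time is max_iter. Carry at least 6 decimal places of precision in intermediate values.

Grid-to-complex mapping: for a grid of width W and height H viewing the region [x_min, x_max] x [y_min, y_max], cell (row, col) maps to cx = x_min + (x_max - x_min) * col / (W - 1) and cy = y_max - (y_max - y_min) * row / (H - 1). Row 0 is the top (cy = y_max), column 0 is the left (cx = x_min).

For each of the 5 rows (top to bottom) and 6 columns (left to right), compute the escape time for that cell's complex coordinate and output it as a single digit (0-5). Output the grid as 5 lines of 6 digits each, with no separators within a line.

(row=0, col=0): c = -0.8300 + 0.9700i → escape time 3
(row=0, col=1): c = -0.6060 + 0.9700i → escape time 4
(row=0, col=2): c = -0.3820 + 0.9700i → escape time 5
(row=0, col=3): c = -0.1580 + 0.9700i → escape time 5
(row=0, col=4): c = 0.0660 + 0.9700i → escape time 5
(row=0, col=5): c = 0.2900 + 0.9700i → escape time 4
(row=1, col=0): c = -0.8300 + 0.5700i → escape time 5
(row=1, col=1): c = -0.6060 + 0.5700i → escape time 5
(row=1, col=2): c = -0.3820 + 0.5700i → escape time 5
(row=1, col=3): c = -0.1580 + 0.5700i → escape time 5
(row=1, col=4): c = 0.0660 + 0.5700i → escape time 5
(row=1, col=5): c = 0.2900 + 0.5700i → escape time 5
(row=2, col=0): c = -0.8300 + 0.1700i → escape time 5
(row=2, col=1): c = -0.6060 + 0.1700i → escape time 5
(row=2, col=2): c = -0.3820 + 0.1700i → escape time 5
(row=2, col=3): c = -0.1580 + 0.1700i → escape time 5
(row=2, col=4): c = 0.0660 + 0.1700i → escape time 5
(row=2, col=5): c = 0.2900 + 0.1700i → escape time 5
(row=3, col=0): c = -0.8300 + -0.2300i → escape time 5
(row=3, col=1): c = -0.6060 + -0.2300i → escape time 5
(row=3, col=2): c = -0.3820 + -0.2300i → escape time 5
(row=3, col=3): c = -0.1580 + -0.2300i → escape time 5
(row=3, col=4): c = 0.0660 + -0.2300i → escape time 5
(row=3, col=5): c = 0.2900 + -0.2300i → escape time 5
(row=4, col=0): c = -0.8300 + -0.6300i → escape time 5
(row=4, col=1): c = -0.6060 + -0.6300i → escape time 5
(row=4, col=2): c = -0.3820 + -0.6300i → escape time 5
(row=4, col=3): c = -0.1580 + -0.6300i → escape time 5
(row=4, col=4): c = 0.0660 + -0.6300i → escape time 5
(row=4, col=5): c = 0.2900 + -0.6300i → escape time 5

Answer: 345554
555555
555555
555555
555555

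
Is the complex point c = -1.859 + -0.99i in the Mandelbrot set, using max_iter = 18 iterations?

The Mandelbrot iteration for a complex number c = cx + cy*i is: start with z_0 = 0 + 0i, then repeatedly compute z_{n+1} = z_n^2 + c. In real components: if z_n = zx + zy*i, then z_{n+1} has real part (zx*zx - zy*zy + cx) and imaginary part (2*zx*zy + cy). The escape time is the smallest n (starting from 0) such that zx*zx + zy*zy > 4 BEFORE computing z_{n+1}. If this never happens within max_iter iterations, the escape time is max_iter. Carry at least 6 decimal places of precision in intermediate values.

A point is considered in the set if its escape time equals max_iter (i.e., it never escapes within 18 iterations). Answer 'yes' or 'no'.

z_0 = 0 + 0i, c = -1.8590 + -0.9900i
Iter 1: z = -1.8590 + -0.9900i, |z|^2 = 4.4360
Escaped at iteration 1

Answer: no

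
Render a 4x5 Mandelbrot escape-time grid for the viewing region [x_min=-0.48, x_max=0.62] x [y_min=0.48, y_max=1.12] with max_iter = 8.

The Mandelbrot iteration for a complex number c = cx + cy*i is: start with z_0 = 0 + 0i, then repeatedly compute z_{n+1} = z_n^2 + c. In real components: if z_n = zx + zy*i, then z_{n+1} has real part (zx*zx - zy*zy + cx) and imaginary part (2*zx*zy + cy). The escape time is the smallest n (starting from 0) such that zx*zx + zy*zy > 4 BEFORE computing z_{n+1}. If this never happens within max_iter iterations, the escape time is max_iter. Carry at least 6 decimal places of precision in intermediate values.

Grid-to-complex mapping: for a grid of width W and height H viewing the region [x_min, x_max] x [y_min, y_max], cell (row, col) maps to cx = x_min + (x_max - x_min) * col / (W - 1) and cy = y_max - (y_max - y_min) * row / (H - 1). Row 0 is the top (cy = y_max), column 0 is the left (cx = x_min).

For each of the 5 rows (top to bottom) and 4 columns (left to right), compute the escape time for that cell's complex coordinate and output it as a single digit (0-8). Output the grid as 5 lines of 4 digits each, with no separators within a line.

Answer: 3532
4842
6853
8883
8883

Derivation:
(row=0, col=0): c = -0.4800 + 1.1200i → escape time 3
(row=0, col=1): c = -0.1133 + 1.1200i → escape time 5
(row=0, col=2): c = 0.2533 + 1.1200i → escape time 3
(row=0, col=3): c = 0.6200 + 1.1200i → escape time 2
(row=1, col=0): c = -0.4800 + 0.9600i → escape time 4
(row=1, col=1): c = -0.1133 + 0.9600i → escape time 8
(row=1, col=2): c = 0.2533 + 0.9600i → escape time 4
(row=1, col=3): c = 0.6200 + 0.9600i → escape time 2
(row=2, col=0): c = -0.4800 + 0.8000i → escape time 6
(row=2, col=1): c = -0.1133 + 0.8000i → escape time 8
(row=2, col=2): c = 0.2533 + 0.8000i → escape time 5
(row=2, col=3): c = 0.6200 + 0.8000i → escape time 3
(row=3, col=0): c = -0.4800 + 0.6400i → escape time 8
(row=3, col=1): c = -0.1133 + 0.6400i → escape time 8
(row=3, col=2): c = 0.2533 + 0.6400i → escape time 8
(row=3, col=3): c = 0.6200 + 0.6400i → escape time 3
(row=4, col=0): c = -0.4800 + 0.4800i → escape time 8
(row=4, col=1): c = -0.1133 + 0.4800i → escape time 8
(row=4, col=2): c = 0.2533 + 0.4800i → escape time 8
(row=4, col=3): c = 0.6200 + 0.4800i → escape time 3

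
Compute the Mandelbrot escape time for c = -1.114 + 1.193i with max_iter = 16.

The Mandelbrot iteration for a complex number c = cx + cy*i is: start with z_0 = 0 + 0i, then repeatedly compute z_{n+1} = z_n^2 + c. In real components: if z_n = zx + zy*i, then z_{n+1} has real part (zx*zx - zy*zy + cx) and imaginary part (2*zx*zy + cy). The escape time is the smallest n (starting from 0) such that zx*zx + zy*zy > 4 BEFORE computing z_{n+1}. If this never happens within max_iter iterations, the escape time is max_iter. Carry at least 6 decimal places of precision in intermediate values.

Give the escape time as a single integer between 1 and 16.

Answer: 3

Derivation:
z_0 = 0 + 0i, c = -1.1140 + 1.1930i
Iter 1: z = -1.1140 + 1.1930i, |z|^2 = 2.6642
Iter 2: z = -1.2963 + -1.4650i, |z|^2 = 3.8265
Iter 3: z = -1.5800 + 4.9910i, |z|^2 = 27.4067
Escaped at iteration 3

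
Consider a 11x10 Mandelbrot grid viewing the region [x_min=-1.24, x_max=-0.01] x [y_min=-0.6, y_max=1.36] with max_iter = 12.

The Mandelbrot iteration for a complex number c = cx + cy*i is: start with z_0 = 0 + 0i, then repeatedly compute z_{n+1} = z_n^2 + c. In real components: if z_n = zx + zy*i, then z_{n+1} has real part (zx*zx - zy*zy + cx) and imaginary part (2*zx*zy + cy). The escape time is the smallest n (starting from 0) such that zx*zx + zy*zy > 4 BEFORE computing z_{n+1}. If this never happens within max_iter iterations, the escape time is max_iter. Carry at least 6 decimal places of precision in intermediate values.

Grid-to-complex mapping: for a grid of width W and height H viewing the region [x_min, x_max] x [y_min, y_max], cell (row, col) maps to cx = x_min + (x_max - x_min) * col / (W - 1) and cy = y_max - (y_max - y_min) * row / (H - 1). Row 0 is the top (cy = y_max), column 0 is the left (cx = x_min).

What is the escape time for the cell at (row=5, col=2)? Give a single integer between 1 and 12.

Answer: 12

Derivation:
z_0 = 0 + 0i, c = -0.9940 + 0.2711i
Iter 1: z = -0.9940 + 0.2711i, |z|^2 = 1.0615
Iter 2: z = -0.0795 + -0.2679i, |z|^2 = 0.0781
Iter 3: z = -1.0594 + 0.3137i, |z|^2 = 1.2208
Iter 4: z = 0.0300 + -0.3935i, |z|^2 = 0.1558
Iter 5: z = -1.1480 + 0.2475i, |z|^2 = 1.3791
Iter 6: z = 0.2626 + -0.2971i, |z|^2 = 0.1572
Iter 7: z = -1.0133 + 0.1151i, |z|^2 = 1.0401
Iter 8: z = 0.0196 + 0.0379i, |z|^2 = 0.0018
Iter 9: z = -0.9951 + 0.2726i, |z|^2 = 1.0644
Iter 10: z = -0.0782 + -0.2714i, |z|^2 = 0.0798
Iter 11: z = -1.0615 + 0.3135i, |z|^2 = 1.2252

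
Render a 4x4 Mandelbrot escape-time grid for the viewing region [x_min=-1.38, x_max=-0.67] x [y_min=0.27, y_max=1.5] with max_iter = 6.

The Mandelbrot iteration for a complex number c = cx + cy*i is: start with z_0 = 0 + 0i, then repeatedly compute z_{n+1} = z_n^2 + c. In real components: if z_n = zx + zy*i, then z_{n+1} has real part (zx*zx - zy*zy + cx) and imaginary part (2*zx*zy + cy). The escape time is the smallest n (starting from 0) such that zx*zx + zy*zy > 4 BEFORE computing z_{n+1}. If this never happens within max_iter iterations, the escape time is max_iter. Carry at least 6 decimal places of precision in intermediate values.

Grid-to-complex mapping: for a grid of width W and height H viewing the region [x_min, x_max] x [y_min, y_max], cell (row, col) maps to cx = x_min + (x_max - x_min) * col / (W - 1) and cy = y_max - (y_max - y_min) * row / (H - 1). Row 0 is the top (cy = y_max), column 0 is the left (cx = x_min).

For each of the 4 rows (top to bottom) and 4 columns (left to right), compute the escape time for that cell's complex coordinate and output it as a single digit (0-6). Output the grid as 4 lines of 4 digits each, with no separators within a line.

Answer: 1222
2333
3346
6666

Derivation:
(row=0, col=0): c = -1.3800 + 1.5000i → escape time 1
(row=0, col=1): c = -1.1433 + 1.5000i → escape time 2
(row=0, col=2): c = -0.9067 + 1.5000i → escape time 2
(row=0, col=3): c = -0.6700 + 1.5000i → escape time 2
(row=1, col=0): c = -1.3800 + 1.0900i → escape time 2
(row=1, col=1): c = -1.1433 + 1.0900i → escape time 3
(row=1, col=2): c = -0.9067 + 1.0900i → escape time 3
(row=1, col=3): c = -0.6700 + 1.0900i → escape time 3
(row=2, col=0): c = -1.3800 + 0.6800i → escape time 3
(row=2, col=1): c = -1.1433 + 0.6800i → escape time 3
(row=2, col=2): c = -0.9067 + 0.6800i → escape time 4
(row=2, col=3): c = -0.6700 + 0.6800i → escape time 6
(row=3, col=0): c = -1.3800 + 0.2700i → escape time 6
(row=3, col=1): c = -1.1433 + 0.2700i → escape time 6
(row=3, col=2): c = -0.9067 + 0.2700i → escape time 6
(row=3, col=3): c = -0.6700 + 0.2700i → escape time 6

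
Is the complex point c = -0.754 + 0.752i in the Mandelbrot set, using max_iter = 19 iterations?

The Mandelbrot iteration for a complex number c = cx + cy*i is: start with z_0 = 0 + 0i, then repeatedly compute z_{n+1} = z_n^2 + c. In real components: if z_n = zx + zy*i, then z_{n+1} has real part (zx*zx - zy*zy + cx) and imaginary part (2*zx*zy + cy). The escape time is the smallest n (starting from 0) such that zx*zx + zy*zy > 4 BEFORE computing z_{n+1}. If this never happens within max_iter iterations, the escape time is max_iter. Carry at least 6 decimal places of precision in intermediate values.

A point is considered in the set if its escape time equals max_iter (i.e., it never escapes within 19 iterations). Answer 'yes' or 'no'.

Answer: no

Derivation:
z_0 = 0 + 0i, c = -0.7540 + 0.7520i
Iter 1: z = -0.7540 + 0.7520i, |z|^2 = 1.1340
Iter 2: z = -0.7510 + -0.3820i, |z|^2 = 0.7099
Iter 3: z = -0.3360 + 1.3258i, |z|^2 = 1.8706
Iter 4: z = -2.3988 + -0.1388i, |z|^2 = 5.7736
Escaped at iteration 4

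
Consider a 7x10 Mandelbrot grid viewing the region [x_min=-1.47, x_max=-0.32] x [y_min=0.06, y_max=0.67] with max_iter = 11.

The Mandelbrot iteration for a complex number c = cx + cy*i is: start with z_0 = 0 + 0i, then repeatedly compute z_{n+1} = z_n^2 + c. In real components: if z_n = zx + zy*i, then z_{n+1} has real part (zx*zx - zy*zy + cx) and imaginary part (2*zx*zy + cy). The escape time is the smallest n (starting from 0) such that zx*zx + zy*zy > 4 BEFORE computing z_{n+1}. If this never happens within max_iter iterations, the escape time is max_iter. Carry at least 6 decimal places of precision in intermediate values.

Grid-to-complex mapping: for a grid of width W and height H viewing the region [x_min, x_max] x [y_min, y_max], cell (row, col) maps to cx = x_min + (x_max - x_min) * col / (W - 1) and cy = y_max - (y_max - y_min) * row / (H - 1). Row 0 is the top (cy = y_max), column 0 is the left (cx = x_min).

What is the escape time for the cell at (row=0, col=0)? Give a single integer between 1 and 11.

Answer: 3

Derivation:
z_0 = 0 + 0i, c = -1.4700 + 0.6700i
Iter 1: z = -1.4700 + 0.6700i, |z|^2 = 2.6098
Iter 2: z = 0.2420 + -1.2998i, |z|^2 = 1.7480
Iter 3: z = -3.1009 + 0.0409i, |z|^2 = 9.6174
Escaped at iteration 3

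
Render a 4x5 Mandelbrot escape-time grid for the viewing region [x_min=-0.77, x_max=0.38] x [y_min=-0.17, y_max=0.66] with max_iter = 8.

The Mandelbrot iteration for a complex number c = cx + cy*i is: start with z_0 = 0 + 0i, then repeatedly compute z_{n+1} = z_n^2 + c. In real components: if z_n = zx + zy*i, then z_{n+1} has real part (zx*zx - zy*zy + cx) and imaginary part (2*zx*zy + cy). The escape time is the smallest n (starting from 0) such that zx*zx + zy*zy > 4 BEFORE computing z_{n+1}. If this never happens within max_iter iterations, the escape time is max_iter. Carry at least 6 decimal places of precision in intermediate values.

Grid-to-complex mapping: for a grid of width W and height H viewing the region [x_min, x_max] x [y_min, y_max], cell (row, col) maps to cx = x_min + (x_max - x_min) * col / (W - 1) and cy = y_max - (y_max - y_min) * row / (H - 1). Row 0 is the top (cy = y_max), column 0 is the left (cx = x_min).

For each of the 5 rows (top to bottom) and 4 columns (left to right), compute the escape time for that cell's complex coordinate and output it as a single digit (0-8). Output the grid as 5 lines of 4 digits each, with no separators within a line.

Answer: 5888
7888
8888
8887
8888

Derivation:
(row=0, col=0): c = -0.7700 + 0.6600i → escape time 5
(row=0, col=1): c = -0.3867 + 0.6600i → escape time 8
(row=0, col=2): c = -0.0033 + 0.6600i → escape time 8
(row=0, col=3): c = 0.3800 + 0.6600i → escape time 8
(row=1, col=0): c = -0.7700 + 0.4525i → escape time 7
(row=1, col=1): c = -0.3867 + 0.4525i → escape time 8
(row=1, col=2): c = -0.0033 + 0.4525i → escape time 8
(row=1, col=3): c = 0.3800 + 0.4525i → escape time 8
(row=2, col=0): c = -0.7700 + 0.2450i → escape time 8
(row=2, col=1): c = -0.3867 + 0.2450i → escape time 8
(row=2, col=2): c = -0.0033 + 0.2450i → escape time 8
(row=2, col=3): c = 0.3800 + 0.2450i → escape time 8
(row=3, col=0): c = -0.7700 + 0.0375i → escape time 8
(row=3, col=1): c = -0.3867 + 0.0375i → escape time 8
(row=3, col=2): c = -0.0033 + 0.0375i → escape time 8
(row=3, col=3): c = 0.3800 + 0.0375i → escape time 7
(row=4, col=0): c = -0.7700 + -0.1700i → escape time 8
(row=4, col=1): c = -0.3867 + -0.1700i → escape time 8
(row=4, col=2): c = -0.0033 + -0.1700i → escape time 8
(row=4, col=3): c = 0.3800 + -0.1700i → escape time 8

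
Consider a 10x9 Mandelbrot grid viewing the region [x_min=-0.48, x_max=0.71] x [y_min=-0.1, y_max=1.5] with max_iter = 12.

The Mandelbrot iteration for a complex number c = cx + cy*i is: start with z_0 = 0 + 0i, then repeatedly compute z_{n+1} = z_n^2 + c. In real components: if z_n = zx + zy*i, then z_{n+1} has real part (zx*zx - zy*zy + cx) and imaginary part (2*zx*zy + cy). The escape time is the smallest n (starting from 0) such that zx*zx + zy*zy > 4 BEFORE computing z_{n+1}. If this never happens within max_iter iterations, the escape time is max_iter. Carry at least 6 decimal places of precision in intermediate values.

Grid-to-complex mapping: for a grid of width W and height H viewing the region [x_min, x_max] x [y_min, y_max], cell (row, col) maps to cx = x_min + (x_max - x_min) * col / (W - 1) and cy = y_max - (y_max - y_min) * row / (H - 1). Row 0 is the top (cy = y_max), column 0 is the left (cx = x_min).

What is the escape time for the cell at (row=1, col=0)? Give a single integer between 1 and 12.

Answer: 3

Derivation:
z_0 = 0 + 0i, c = -0.4800 + 1.3000i
Iter 1: z = -0.4800 + 1.3000i, |z|^2 = 1.9204
Iter 2: z = -1.9396 + 0.0520i, |z|^2 = 3.7648
Iter 3: z = 3.2793 + 1.0983i, |z|^2 = 11.9603
Escaped at iteration 3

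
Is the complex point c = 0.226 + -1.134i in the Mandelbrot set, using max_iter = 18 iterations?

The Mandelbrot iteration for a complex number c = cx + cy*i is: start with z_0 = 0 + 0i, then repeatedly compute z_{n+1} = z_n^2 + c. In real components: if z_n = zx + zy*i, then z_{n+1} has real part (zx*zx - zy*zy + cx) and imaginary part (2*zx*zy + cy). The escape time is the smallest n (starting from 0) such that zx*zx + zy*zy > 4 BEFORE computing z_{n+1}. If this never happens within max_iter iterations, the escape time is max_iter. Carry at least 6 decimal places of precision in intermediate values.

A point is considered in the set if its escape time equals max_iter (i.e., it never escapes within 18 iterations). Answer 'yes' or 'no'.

z_0 = 0 + 0i, c = 0.2260 + -1.1340i
Iter 1: z = 0.2260 + -1.1340i, |z|^2 = 1.3370
Iter 2: z = -1.0089 + -1.6466i, |z|^2 = 3.7290
Iter 3: z = -1.4673 + 2.1884i, |z|^2 = 6.9421
Escaped at iteration 3

Answer: no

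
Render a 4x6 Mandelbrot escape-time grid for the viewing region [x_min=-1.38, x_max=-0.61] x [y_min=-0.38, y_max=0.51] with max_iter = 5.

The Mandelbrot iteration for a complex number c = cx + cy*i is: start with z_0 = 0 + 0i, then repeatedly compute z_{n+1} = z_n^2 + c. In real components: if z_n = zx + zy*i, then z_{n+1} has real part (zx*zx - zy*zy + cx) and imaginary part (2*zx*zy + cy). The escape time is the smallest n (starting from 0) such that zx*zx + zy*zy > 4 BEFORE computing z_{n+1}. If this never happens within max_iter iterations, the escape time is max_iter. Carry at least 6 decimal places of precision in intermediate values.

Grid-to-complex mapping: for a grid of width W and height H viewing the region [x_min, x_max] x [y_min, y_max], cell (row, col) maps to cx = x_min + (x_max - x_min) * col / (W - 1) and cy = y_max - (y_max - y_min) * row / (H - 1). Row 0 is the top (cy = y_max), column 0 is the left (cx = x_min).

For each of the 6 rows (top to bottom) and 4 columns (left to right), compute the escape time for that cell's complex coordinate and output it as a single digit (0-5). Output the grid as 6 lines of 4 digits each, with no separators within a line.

(row=0, col=0): c = -1.3800 + 0.5100i → escape time 3
(row=0, col=1): c = -1.1233 + 0.5100i → escape time 5
(row=0, col=2): c = -0.8667 + 0.5100i → escape time 5
(row=0, col=3): c = -0.6100 + 0.5100i → escape time 5
(row=1, col=0): c = -1.3800 + 0.3320i → escape time 5
(row=1, col=1): c = -1.1233 + 0.3320i → escape time 5
(row=1, col=2): c = -0.8667 + 0.3320i → escape time 5
(row=1, col=3): c = -0.6100 + 0.3320i → escape time 5
(row=2, col=0): c = -1.3800 + 0.1540i → escape time 5
(row=2, col=1): c = -1.1233 + 0.1540i → escape time 5
(row=2, col=2): c = -0.8667 + 0.1540i → escape time 5
(row=2, col=3): c = -0.6100 + 0.1540i → escape time 5
(row=3, col=0): c = -1.3800 + -0.0240i → escape time 5
(row=3, col=1): c = -1.1233 + -0.0240i → escape time 5
(row=3, col=2): c = -0.8667 + -0.0240i → escape time 5
(row=3, col=3): c = -0.6100 + -0.0240i → escape time 5
(row=4, col=0): c = -1.3800 + -0.2020i → escape time 5
(row=4, col=1): c = -1.1233 + -0.2020i → escape time 5
(row=4, col=2): c = -0.8667 + -0.2020i → escape time 5
(row=4, col=3): c = -0.6100 + -0.2020i → escape time 5
(row=5, col=0): c = -1.3800 + -0.3800i → escape time 5
(row=5, col=1): c = -1.1233 + -0.3800i → escape time 5
(row=5, col=2): c = -0.8667 + -0.3800i → escape time 5
(row=5, col=3): c = -0.6100 + -0.3800i → escape time 5

Answer: 3555
5555
5555
5555
5555
5555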